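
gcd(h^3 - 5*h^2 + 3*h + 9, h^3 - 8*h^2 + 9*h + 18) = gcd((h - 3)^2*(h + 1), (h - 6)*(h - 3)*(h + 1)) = h^2 - 2*h - 3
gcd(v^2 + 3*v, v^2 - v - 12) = v + 3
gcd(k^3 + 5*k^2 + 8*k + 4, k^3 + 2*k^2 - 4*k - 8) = k^2 + 4*k + 4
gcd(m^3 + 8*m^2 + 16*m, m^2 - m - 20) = m + 4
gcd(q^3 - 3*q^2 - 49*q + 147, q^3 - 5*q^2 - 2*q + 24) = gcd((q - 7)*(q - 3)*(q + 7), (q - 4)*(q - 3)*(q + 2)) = q - 3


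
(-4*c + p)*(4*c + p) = -16*c^2 + p^2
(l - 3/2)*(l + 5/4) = l^2 - l/4 - 15/8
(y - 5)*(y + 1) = y^2 - 4*y - 5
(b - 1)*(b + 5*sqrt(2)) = b^2 - b + 5*sqrt(2)*b - 5*sqrt(2)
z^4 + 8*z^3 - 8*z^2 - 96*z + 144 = (z - 2)^2*(z + 6)^2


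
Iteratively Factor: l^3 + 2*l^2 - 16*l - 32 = (l - 4)*(l^2 + 6*l + 8) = (l - 4)*(l + 2)*(l + 4)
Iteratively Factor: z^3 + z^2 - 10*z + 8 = (z + 4)*(z^2 - 3*z + 2) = (z - 1)*(z + 4)*(z - 2)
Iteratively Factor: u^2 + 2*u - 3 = (u + 3)*(u - 1)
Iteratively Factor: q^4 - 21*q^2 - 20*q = (q)*(q^3 - 21*q - 20) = q*(q - 5)*(q^2 + 5*q + 4) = q*(q - 5)*(q + 1)*(q + 4)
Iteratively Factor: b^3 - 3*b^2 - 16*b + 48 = (b + 4)*(b^2 - 7*b + 12) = (b - 4)*(b + 4)*(b - 3)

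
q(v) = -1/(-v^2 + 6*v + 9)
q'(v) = -(2*v - 6)/(-v^2 + 6*v + 9)^2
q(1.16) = -0.07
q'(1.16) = 0.02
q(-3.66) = 0.04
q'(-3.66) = 0.02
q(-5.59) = 0.02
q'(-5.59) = 0.01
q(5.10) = -0.07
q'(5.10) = -0.02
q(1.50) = -0.06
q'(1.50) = 0.01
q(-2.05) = 0.13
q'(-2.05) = 0.18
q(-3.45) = 0.04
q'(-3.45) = 0.02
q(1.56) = -0.06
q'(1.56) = 0.01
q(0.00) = -0.11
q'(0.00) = 0.07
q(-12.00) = 0.00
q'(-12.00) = 0.00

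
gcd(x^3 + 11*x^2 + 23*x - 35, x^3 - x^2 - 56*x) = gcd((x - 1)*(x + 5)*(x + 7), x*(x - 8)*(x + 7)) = x + 7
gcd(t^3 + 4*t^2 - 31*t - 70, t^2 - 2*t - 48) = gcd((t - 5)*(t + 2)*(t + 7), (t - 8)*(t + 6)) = 1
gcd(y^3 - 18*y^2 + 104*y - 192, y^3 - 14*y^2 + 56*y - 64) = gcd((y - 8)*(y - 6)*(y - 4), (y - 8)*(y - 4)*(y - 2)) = y^2 - 12*y + 32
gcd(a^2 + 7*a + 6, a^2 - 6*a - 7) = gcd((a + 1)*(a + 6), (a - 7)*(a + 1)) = a + 1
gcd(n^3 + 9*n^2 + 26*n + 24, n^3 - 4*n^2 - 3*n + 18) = n + 2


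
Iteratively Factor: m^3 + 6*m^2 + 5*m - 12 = (m + 3)*(m^2 + 3*m - 4) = (m + 3)*(m + 4)*(m - 1)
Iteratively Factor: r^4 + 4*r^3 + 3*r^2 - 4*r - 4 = (r + 2)*(r^3 + 2*r^2 - r - 2) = (r - 1)*(r + 2)*(r^2 + 3*r + 2) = (r - 1)*(r + 2)^2*(r + 1)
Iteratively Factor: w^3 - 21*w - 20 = (w - 5)*(w^2 + 5*w + 4) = (w - 5)*(w + 4)*(w + 1)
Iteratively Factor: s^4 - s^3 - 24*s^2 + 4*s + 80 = (s - 2)*(s^3 + s^2 - 22*s - 40) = (s - 2)*(s + 2)*(s^2 - s - 20) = (s - 2)*(s + 2)*(s + 4)*(s - 5)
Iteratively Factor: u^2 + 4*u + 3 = (u + 3)*(u + 1)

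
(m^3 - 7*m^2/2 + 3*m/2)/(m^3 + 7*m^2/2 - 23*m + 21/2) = m/(m + 7)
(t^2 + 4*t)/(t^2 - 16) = t/(t - 4)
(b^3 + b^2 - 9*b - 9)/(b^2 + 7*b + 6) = (b^2 - 9)/(b + 6)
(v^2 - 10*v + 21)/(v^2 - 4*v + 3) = (v - 7)/(v - 1)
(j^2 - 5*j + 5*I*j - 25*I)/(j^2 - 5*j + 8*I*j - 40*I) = (j + 5*I)/(j + 8*I)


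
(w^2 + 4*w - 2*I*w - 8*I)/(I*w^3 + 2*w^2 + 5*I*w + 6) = (w^2 + 4*w - 2*I*w - 8*I)/(I*w^3 + 2*w^2 + 5*I*w + 6)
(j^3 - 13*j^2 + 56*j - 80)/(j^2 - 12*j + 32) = (j^2 - 9*j + 20)/(j - 8)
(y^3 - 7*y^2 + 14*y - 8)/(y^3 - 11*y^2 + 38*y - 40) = (y - 1)/(y - 5)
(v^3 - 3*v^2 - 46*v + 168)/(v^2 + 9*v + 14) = (v^2 - 10*v + 24)/(v + 2)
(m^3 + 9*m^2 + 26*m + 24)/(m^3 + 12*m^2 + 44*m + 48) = (m + 3)/(m + 6)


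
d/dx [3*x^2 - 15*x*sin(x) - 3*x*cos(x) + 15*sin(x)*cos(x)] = 3*x*sin(x) - 15*x*cos(x) + 6*x - 15*sin(x) - 3*cos(x) + 15*cos(2*x)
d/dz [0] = 0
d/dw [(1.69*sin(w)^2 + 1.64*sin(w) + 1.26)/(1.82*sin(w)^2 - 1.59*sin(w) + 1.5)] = (-5.6719*sin(w)^2 + 0.4836*sin(w) + 4.4634)*cos(w)/(3.3124*sin(w)^4 - 5.7876*sin(w)^3 + 7.9881*sin(w)^2 - 4.77*sin(w) + 2.25)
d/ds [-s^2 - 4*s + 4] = -2*s - 4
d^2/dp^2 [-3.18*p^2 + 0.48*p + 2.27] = -6.36000000000000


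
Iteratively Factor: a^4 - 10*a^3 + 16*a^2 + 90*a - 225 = (a - 5)*(a^3 - 5*a^2 - 9*a + 45) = (a - 5)^2*(a^2 - 9) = (a - 5)^2*(a + 3)*(a - 3)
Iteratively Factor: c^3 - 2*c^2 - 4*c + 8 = (c + 2)*(c^2 - 4*c + 4) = (c - 2)*(c + 2)*(c - 2)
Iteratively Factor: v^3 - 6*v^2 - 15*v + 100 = (v - 5)*(v^2 - v - 20) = (v - 5)*(v + 4)*(v - 5)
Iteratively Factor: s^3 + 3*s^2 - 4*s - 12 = (s + 2)*(s^2 + s - 6) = (s + 2)*(s + 3)*(s - 2)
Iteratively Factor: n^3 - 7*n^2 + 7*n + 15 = (n - 3)*(n^2 - 4*n - 5) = (n - 5)*(n - 3)*(n + 1)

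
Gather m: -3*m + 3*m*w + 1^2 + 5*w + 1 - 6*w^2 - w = m*(3*w - 3) - 6*w^2 + 4*w + 2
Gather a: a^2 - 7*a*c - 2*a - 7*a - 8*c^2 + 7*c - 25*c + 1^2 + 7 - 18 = a^2 + a*(-7*c - 9) - 8*c^2 - 18*c - 10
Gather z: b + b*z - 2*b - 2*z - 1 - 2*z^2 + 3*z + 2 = -b - 2*z^2 + z*(b + 1) + 1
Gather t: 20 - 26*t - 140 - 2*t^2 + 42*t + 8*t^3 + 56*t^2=8*t^3 + 54*t^2 + 16*t - 120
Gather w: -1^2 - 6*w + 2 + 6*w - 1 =0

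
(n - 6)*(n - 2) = n^2 - 8*n + 12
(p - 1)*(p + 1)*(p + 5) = p^3 + 5*p^2 - p - 5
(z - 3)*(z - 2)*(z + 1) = z^3 - 4*z^2 + z + 6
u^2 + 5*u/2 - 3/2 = (u - 1/2)*(u + 3)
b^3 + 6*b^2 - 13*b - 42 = (b - 3)*(b + 2)*(b + 7)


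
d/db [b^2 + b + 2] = 2*b + 1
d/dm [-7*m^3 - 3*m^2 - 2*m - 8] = -21*m^2 - 6*m - 2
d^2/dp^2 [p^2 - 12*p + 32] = 2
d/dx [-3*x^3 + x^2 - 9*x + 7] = -9*x^2 + 2*x - 9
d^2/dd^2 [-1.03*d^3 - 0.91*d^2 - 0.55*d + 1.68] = -6.18*d - 1.82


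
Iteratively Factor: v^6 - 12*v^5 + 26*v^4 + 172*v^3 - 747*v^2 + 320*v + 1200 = (v + 4)*(v^5 - 16*v^4 + 90*v^3 - 188*v^2 + 5*v + 300) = (v + 1)*(v + 4)*(v^4 - 17*v^3 + 107*v^2 - 295*v + 300) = (v - 3)*(v + 1)*(v + 4)*(v^3 - 14*v^2 + 65*v - 100) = (v - 5)*(v - 3)*(v + 1)*(v + 4)*(v^2 - 9*v + 20) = (v - 5)^2*(v - 3)*(v + 1)*(v + 4)*(v - 4)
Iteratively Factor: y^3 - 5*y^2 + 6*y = (y - 3)*(y^2 - 2*y) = (y - 3)*(y - 2)*(y)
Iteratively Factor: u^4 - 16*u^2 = (u)*(u^3 - 16*u) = u^2*(u^2 - 16) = u^2*(u + 4)*(u - 4)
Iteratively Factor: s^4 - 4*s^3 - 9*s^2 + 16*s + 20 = (s + 1)*(s^3 - 5*s^2 - 4*s + 20) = (s + 1)*(s + 2)*(s^2 - 7*s + 10) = (s - 2)*(s + 1)*(s + 2)*(s - 5)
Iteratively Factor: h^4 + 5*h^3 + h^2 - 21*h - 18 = (h + 1)*(h^3 + 4*h^2 - 3*h - 18) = (h + 1)*(h + 3)*(h^2 + h - 6) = (h + 1)*(h + 3)^2*(h - 2)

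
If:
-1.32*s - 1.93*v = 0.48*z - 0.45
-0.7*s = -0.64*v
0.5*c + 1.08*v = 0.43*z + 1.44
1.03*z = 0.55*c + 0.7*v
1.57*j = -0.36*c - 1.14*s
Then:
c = 6.31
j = -1.22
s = -0.31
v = -0.34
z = 3.14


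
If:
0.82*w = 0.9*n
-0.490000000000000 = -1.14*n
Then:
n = 0.43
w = 0.47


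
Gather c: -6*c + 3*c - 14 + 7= -3*c - 7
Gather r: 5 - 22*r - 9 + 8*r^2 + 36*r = 8*r^2 + 14*r - 4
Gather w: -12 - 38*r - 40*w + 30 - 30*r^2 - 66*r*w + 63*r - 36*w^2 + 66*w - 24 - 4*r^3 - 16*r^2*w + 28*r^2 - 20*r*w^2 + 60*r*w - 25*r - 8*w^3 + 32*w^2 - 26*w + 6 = -4*r^3 - 2*r^2 - 8*w^3 + w^2*(-20*r - 4) + w*(-16*r^2 - 6*r)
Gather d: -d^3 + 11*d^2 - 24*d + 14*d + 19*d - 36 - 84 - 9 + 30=-d^3 + 11*d^2 + 9*d - 99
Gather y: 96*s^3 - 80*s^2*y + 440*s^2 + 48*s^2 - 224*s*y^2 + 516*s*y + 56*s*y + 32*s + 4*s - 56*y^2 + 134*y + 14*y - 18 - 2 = 96*s^3 + 488*s^2 + 36*s + y^2*(-224*s - 56) + y*(-80*s^2 + 572*s + 148) - 20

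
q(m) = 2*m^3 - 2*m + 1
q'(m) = 6*m^2 - 2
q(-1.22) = -0.19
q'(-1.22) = 6.93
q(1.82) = 9.42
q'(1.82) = 17.87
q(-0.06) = 1.12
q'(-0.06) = -1.98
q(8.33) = 1140.36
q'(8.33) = 414.33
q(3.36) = 70.15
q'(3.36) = 65.74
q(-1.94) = -9.72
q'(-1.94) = 20.58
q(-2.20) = -15.90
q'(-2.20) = 27.04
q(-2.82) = -38.21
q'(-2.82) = 45.71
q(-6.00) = -419.00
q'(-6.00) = 214.00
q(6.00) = 421.00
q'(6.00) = 214.00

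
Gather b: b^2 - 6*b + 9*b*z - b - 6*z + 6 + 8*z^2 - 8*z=b^2 + b*(9*z - 7) + 8*z^2 - 14*z + 6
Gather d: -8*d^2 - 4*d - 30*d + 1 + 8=-8*d^2 - 34*d + 9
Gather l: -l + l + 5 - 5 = 0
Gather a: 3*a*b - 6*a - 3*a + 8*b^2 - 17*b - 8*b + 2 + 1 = a*(3*b - 9) + 8*b^2 - 25*b + 3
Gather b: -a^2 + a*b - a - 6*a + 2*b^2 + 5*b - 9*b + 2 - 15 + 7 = -a^2 - 7*a + 2*b^2 + b*(a - 4) - 6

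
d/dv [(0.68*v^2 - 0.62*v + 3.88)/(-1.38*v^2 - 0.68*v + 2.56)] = (-1.318*v^2 + 14.1904*v + 1.0512)/(1.9044*v^4 + 1.8768*v^3 - 6.6032*v^2 - 3.4816*v + 6.5536)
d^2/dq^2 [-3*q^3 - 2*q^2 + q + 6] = -18*q - 4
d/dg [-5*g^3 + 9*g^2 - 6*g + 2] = -15*g^2 + 18*g - 6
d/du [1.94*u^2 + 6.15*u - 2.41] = 3.88*u + 6.15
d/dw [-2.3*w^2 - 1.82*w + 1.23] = -4.6*w - 1.82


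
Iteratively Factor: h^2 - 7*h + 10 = (h - 2)*(h - 5)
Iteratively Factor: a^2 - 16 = (a + 4)*(a - 4)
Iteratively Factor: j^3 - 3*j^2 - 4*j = (j)*(j^2 - 3*j - 4) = j*(j - 4)*(j + 1)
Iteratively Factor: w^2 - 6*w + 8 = (w - 4)*(w - 2)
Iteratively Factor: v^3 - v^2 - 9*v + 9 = (v + 3)*(v^2 - 4*v + 3) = (v - 1)*(v + 3)*(v - 3)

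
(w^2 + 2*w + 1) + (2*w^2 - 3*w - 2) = 3*w^2 - w - 1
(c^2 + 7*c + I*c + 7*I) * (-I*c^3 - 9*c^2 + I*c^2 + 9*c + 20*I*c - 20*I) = -I*c^5 - 8*c^4 - 6*I*c^4 - 48*c^3 + 18*I*c^3 + 36*c^2 + 66*I*c^2 - 120*c - 77*I*c + 140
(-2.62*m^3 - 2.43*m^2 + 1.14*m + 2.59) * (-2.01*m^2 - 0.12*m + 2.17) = 5.2662*m^5 + 5.1987*m^4 - 7.6852*m^3 - 10.6158*m^2 + 2.163*m + 5.6203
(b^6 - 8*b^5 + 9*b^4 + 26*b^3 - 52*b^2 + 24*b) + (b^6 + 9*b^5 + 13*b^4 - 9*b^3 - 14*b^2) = 2*b^6 + b^5 + 22*b^4 + 17*b^3 - 66*b^2 + 24*b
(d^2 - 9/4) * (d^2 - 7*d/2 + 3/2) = d^4 - 7*d^3/2 - 3*d^2/4 + 63*d/8 - 27/8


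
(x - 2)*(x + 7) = x^2 + 5*x - 14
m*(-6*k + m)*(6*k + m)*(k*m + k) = -36*k^3*m^2 - 36*k^3*m + k*m^4 + k*m^3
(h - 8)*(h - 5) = h^2 - 13*h + 40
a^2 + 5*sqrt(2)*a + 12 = (a + 2*sqrt(2))*(a + 3*sqrt(2))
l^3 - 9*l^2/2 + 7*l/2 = l*(l - 7/2)*(l - 1)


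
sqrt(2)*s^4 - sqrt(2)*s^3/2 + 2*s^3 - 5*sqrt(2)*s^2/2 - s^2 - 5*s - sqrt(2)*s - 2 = (s - 2)*(s + 1/2)*(s + sqrt(2))*(sqrt(2)*s + sqrt(2))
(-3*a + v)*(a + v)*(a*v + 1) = -3*a^3*v - 2*a^2*v^2 - 3*a^2 + a*v^3 - 2*a*v + v^2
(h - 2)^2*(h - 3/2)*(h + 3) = h^4 - 5*h^3/2 - 13*h^2/2 + 24*h - 18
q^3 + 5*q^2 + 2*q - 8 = (q - 1)*(q + 2)*(q + 4)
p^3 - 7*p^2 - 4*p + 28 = (p - 7)*(p - 2)*(p + 2)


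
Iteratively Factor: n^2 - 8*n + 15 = (n - 5)*(n - 3)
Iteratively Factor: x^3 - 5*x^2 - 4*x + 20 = (x - 5)*(x^2 - 4) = (x - 5)*(x + 2)*(x - 2)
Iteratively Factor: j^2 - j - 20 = (j - 5)*(j + 4)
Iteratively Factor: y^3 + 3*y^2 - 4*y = (y)*(y^2 + 3*y - 4) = y*(y - 1)*(y + 4)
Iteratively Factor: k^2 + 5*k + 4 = (k + 1)*(k + 4)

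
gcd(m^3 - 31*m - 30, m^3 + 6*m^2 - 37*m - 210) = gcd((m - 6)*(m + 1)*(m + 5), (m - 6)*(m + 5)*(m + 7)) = m^2 - m - 30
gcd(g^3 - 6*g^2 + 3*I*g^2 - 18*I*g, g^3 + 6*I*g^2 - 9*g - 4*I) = 1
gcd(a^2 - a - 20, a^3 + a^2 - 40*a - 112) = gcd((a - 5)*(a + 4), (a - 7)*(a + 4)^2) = a + 4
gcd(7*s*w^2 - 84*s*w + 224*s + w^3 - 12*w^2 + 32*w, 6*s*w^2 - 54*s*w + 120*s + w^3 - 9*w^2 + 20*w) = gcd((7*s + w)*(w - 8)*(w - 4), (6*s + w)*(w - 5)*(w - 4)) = w - 4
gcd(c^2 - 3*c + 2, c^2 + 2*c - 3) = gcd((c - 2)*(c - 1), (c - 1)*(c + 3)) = c - 1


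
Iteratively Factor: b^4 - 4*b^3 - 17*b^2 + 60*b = (b - 5)*(b^3 + b^2 - 12*b) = (b - 5)*(b + 4)*(b^2 - 3*b) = (b - 5)*(b - 3)*(b + 4)*(b)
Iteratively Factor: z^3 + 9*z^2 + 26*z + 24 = (z + 3)*(z^2 + 6*z + 8) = (z + 3)*(z + 4)*(z + 2)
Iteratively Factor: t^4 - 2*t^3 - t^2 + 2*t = (t - 2)*(t^3 - t) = (t - 2)*(t - 1)*(t^2 + t) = t*(t - 2)*(t - 1)*(t + 1)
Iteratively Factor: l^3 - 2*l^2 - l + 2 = (l - 2)*(l^2 - 1) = (l - 2)*(l - 1)*(l + 1)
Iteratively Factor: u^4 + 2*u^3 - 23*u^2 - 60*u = (u + 4)*(u^3 - 2*u^2 - 15*u) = (u - 5)*(u + 4)*(u^2 + 3*u) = (u - 5)*(u + 3)*(u + 4)*(u)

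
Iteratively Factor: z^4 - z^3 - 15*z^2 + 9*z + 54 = (z - 3)*(z^3 + 2*z^2 - 9*z - 18) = (z - 3)*(z + 3)*(z^2 - z - 6) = (z - 3)^2*(z + 3)*(z + 2)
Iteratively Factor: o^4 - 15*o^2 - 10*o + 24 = (o - 1)*(o^3 + o^2 - 14*o - 24) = (o - 1)*(o + 2)*(o^2 - o - 12) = (o - 1)*(o + 2)*(o + 3)*(o - 4)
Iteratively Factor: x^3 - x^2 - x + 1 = (x + 1)*(x^2 - 2*x + 1) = (x - 1)*(x + 1)*(x - 1)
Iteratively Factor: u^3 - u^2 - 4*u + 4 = (u + 2)*(u^2 - 3*u + 2) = (u - 1)*(u + 2)*(u - 2)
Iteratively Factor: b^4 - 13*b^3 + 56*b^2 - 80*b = (b - 4)*(b^3 - 9*b^2 + 20*b) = b*(b - 4)*(b^2 - 9*b + 20) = b*(b - 5)*(b - 4)*(b - 4)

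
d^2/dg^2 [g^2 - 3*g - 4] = 2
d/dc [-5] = 0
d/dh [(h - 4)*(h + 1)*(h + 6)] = 3*h^2 + 6*h - 22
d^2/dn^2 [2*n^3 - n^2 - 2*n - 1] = 12*n - 2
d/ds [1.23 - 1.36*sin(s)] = -1.36*cos(s)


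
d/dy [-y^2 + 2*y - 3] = 2 - 2*y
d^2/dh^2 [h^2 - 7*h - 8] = 2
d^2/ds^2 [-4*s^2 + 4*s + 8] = -8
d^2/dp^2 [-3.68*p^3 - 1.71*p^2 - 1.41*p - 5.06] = -22.08*p - 3.42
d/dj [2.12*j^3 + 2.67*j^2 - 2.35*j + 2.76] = 6.36*j^2 + 5.34*j - 2.35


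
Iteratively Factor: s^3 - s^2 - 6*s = (s + 2)*(s^2 - 3*s) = s*(s + 2)*(s - 3)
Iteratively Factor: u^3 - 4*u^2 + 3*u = (u - 1)*(u^2 - 3*u) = u*(u - 1)*(u - 3)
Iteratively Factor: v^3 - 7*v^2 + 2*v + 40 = (v - 5)*(v^2 - 2*v - 8) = (v - 5)*(v - 4)*(v + 2)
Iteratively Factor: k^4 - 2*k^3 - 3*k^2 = (k - 3)*(k^3 + k^2) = k*(k - 3)*(k^2 + k) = k^2*(k - 3)*(k + 1)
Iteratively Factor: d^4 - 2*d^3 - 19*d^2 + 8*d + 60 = (d - 2)*(d^3 - 19*d - 30) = (d - 2)*(d + 2)*(d^2 - 2*d - 15) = (d - 2)*(d + 2)*(d + 3)*(d - 5)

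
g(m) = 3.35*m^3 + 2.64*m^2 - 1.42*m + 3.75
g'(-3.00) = 73.19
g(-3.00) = -58.68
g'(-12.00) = 1382.42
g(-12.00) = -5387.85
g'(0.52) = 4.04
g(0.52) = 4.20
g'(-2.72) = 58.57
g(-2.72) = -40.27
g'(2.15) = 56.39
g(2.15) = 46.19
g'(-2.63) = 54.21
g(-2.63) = -35.20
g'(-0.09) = -1.81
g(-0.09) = 3.90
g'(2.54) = 76.83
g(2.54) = 72.07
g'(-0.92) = 2.23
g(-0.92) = 4.68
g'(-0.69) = -0.28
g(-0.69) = 4.89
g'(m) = 10.05*m^2 + 5.28*m - 1.42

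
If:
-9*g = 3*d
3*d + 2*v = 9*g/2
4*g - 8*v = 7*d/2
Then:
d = 0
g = 0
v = 0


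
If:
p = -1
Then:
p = -1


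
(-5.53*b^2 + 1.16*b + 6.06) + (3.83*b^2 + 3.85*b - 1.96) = -1.7*b^2 + 5.01*b + 4.1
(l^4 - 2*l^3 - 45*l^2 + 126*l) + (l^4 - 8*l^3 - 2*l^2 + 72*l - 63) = 2*l^4 - 10*l^3 - 47*l^2 + 198*l - 63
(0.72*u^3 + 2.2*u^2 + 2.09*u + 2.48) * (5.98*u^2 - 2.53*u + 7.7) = 4.3056*u^5 + 11.3344*u^4 + 12.4762*u^3 + 26.4827*u^2 + 9.8186*u + 19.096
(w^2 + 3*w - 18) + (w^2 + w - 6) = 2*w^2 + 4*w - 24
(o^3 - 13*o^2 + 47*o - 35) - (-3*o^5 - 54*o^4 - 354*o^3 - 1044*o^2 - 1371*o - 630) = 3*o^5 + 54*o^4 + 355*o^3 + 1031*o^2 + 1418*o + 595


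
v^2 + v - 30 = (v - 5)*(v + 6)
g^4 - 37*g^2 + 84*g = g*(g - 4)*(g - 3)*(g + 7)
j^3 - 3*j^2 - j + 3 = (j - 3)*(j - 1)*(j + 1)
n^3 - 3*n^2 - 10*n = n*(n - 5)*(n + 2)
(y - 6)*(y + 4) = y^2 - 2*y - 24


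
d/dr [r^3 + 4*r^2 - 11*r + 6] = 3*r^2 + 8*r - 11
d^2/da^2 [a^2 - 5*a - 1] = 2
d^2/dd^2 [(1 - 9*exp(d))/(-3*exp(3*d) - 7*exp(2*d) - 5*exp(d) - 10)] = (324*exp(6*d) + 486*exp(5*d) - 330*exp(4*d) - 4051*exp(3*d) - 3615*exp(2*d) - 195*exp(d) + 950)*exp(d)/(27*exp(9*d) + 189*exp(8*d) + 576*exp(7*d) + 1243*exp(6*d) + 2220*exp(5*d) + 2895*exp(4*d) + 3125*exp(3*d) + 2850*exp(2*d) + 1500*exp(d) + 1000)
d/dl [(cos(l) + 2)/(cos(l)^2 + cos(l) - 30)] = (cos(l)^2 + 4*cos(l) + 32)*sin(l)/(cos(l)^2 + cos(l) - 30)^2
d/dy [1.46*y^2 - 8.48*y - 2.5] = 2.92*y - 8.48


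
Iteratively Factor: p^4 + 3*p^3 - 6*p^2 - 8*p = (p)*(p^3 + 3*p^2 - 6*p - 8) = p*(p + 1)*(p^2 + 2*p - 8) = p*(p + 1)*(p + 4)*(p - 2)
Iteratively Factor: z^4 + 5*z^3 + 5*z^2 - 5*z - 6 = (z + 3)*(z^3 + 2*z^2 - z - 2) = (z - 1)*(z + 3)*(z^2 + 3*z + 2) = (z - 1)*(z + 2)*(z + 3)*(z + 1)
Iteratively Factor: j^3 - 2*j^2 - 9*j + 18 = (j - 2)*(j^2 - 9) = (j - 2)*(j + 3)*(j - 3)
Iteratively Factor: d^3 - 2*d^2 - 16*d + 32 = (d - 4)*(d^2 + 2*d - 8) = (d - 4)*(d + 4)*(d - 2)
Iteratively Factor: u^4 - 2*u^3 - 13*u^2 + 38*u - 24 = (u - 3)*(u^3 + u^2 - 10*u + 8) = (u - 3)*(u - 1)*(u^2 + 2*u - 8) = (u - 3)*(u - 1)*(u + 4)*(u - 2)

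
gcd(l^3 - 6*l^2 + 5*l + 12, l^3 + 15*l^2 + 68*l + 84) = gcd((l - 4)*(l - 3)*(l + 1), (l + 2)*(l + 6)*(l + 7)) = 1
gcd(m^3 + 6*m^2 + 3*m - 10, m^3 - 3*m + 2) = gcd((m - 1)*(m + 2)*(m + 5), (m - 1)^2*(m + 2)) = m^2 + m - 2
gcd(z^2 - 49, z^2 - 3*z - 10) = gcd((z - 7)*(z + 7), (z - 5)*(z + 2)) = 1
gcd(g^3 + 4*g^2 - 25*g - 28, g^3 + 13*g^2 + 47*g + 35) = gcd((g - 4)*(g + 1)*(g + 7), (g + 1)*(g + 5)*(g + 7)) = g^2 + 8*g + 7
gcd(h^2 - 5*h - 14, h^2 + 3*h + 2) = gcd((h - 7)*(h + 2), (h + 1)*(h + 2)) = h + 2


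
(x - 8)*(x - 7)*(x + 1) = x^3 - 14*x^2 + 41*x + 56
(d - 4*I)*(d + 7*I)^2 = d^3 + 10*I*d^2 + 7*d + 196*I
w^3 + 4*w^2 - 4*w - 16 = (w - 2)*(w + 2)*(w + 4)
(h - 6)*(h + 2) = h^2 - 4*h - 12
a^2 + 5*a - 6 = (a - 1)*(a + 6)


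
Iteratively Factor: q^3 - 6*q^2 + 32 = (q + 2)*(q^2 - 8*q + 16) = (q - 4)*(q + 2)*(q - 4)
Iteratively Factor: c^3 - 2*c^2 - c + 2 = (c - 1)*(c^2 - c - 2) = (c - 2)*(c - 1)*(c + 1)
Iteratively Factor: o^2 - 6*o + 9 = (o - 3)*(o - 3)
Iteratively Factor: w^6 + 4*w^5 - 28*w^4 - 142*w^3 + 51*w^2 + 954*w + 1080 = (w + 4)*(w^5 - 28*w^3 - 30*w^2 + 171*w + 270) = (w + 3)*(w + 4)*(w^4 - 3*w^3 - 19*w^2 + 27*w + 90) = (w + 2)*(w + 3)*(w + 4)*(w^3 - 5*w^2 - 9*w + 45) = (w + 2)*(w + 3)^2*(w + 4)*(w^2 - 8*w + 15) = (w - 3)*(w + 2)*(w + 3)^2*(w + 4)*(w - 5)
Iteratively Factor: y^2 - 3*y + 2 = (y - 2)*(y - 1)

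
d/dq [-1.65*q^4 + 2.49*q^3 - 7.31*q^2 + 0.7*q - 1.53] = -6.6*q^3 + 7.47*q^2 - 14.62*q + 0.7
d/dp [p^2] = 2*p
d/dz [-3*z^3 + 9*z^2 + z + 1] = -9*z^2 + 18*z + 1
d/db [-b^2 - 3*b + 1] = -2*b - 3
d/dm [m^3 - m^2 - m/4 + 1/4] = 3*m^2 - 2*m - 1/4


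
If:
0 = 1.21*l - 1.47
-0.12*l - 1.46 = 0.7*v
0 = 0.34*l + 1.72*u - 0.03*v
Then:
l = 1.21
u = -0.28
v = -2.29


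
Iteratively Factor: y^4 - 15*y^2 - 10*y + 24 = (y + 3)*(y^3 - 3*y^2 - 6*y + 8) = (y - 4)*(y + 3)*(y^2 + y - 2) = (y - 4)*(y + 2)*(y + 3)*(y - 1)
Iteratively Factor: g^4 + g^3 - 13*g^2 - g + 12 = (g + 4)*(g^3 - 3*g^2 - g + 3) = (g - 1)*(g + 4)*(g^2 - 2*g - 3) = (g - 3)*(g - 1)*(g + 4)*(g + 1)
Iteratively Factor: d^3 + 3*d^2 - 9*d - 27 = (d + 3)*(d^2 - 9) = (d - 3)*(d + 3)*(d + 3)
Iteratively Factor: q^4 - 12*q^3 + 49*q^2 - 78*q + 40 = (q - 1)*(q^3 - 11*q^2 + 38*q - 40) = (q - 5)*(q - 1)*(q^2 - 6*q + 8) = (q - 5)*(q - 2)*(q - 1)*(q - 4)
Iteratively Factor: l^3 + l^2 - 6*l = (l)*(l^2 + l - 6) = l*(l + 3)*(l - 2)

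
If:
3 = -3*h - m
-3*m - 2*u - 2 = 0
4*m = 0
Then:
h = -1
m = 0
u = -1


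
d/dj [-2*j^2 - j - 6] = -4*j - 1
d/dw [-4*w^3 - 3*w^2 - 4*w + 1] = -12*w^2 - 6*w - 4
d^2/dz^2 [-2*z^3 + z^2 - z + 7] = 2 - 12*z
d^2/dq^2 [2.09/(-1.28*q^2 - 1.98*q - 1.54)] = (6.848512*q^2 + 10.593792*q - 2.09*(2.56*q + 1.98)*(5.12*q + 3.96) + 8.239616)/(1.28*q^2 + 1.98*q + 1.54)^3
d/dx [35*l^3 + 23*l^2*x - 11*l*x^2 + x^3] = 23*l^2 - 22*l*x + 3*x^2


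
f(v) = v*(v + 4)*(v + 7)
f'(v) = v*(v + 4) + v*(v + 7) + (v + 4)*(v + 7) = 3*v^2 + 22*v + 28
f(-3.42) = -7.10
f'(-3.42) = -12.15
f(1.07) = 43.78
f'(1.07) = 54.97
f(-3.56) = -5.39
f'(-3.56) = -12.30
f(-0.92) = -17.23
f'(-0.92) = 10.30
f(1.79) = 91.10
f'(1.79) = 76.99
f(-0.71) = -14.69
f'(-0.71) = 13.89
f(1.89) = 98.96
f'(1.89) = 80.30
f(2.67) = 172.21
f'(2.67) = 108.13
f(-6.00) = 12.00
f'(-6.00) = 4.00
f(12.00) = 3648.00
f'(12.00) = 724.00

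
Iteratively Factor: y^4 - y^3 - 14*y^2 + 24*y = (y - 2)*(y^3 + y^2 - 12*y) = y*(y - 2)*(y^2 + y - 12) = y*(y - 2)*(y + 4)*(y - 3)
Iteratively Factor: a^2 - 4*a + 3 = (a - 1)*(a - 3)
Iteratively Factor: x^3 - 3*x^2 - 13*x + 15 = (x - 1)*(x^2 - 2*x - 15) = (x - 1)*(x + 3)*(x - 5)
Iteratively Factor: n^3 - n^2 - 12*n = (n + 3)*(n^2 - 4*n) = n*(n + 3)*(n - 4)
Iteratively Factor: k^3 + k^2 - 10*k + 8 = (k - 1)*(k^2 + 2*k - 8) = (k - 2)*(k - 1)*(k + 4)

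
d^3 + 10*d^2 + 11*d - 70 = (d - 2)*(d + 5)*(d + 7)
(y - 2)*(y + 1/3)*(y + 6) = y^3 + 13*y^2/3 - 32*y/3 - 4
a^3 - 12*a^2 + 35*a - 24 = (a - 8)*(a - 3)*(a - 1)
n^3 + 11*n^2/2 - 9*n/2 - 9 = (n - 3/2)*(n + 1)*(n + 6)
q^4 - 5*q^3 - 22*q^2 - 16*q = q*(q - 8)*(q + 1)*(q + 2)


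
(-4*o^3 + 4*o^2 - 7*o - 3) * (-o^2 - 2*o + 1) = 4*o^5 + 4*o^4 - 5*o^3 + 21*o^2 - o - 3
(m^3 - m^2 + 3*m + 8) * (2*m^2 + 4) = 2*m^5 - 2*m^4 + 10*m^3 + 12*m^2 + 12*m + 32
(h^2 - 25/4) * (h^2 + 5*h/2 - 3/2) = h^4 + 5*h^3/2 - 31*h^2/4 - 125*h/8 + 75/8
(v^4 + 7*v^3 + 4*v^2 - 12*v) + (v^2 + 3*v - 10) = v^4 + 7*v^3 + 5*v^2 - 9*v - 10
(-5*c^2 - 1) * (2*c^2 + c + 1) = -10*c^4 - 5*c^3 - 7*c^2 - c - 1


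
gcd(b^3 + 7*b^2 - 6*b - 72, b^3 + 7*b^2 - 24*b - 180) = b + 6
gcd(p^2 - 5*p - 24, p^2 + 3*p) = p + 3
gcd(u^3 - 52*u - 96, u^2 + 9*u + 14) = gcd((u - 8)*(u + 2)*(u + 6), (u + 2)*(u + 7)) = u + 2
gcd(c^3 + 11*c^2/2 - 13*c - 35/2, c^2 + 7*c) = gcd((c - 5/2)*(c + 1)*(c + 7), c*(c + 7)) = c + 7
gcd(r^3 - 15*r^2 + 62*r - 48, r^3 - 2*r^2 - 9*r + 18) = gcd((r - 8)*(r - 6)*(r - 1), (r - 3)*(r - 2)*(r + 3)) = 1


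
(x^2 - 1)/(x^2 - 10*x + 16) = (x^2 - 1)/(x^2 - 10*x + 16)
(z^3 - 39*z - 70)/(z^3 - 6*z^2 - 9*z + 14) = (z + 5)/(z - 1)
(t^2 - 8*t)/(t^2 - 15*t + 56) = t/(t - 7)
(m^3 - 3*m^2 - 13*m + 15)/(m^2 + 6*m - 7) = (m^2 - 2*m - 15)/(m + 7)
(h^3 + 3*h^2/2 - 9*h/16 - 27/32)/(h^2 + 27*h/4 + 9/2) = (8*h^2 + 6*h - 9)/(8*(h + 6))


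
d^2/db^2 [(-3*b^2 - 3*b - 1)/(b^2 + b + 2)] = 10*(3*b^2 + 3*b - 1)/(b^6 + 3*b^5 + 9*b^4 + 13*b^3 + 18*b^2 + 12*b + 8)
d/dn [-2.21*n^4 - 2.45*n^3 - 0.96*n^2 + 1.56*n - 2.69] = -8.84*n^3 - 7.35*n^2 - 1.92*n + 1.56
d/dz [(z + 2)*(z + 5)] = 2*z + 7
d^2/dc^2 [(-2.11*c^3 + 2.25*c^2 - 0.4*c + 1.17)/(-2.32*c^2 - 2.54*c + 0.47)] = (-7.105427357601e-15*c^4 + 62.65076*c^3 - 67.618356*c^2 - 35.953902*c - 17.68729)/(12.487168*c^6 + 41.013888*c^5 + 37.313952*c^4 - 0.230631999999996*c^3 - 7.559292*c^2 + 1.683258*c - 0.103823)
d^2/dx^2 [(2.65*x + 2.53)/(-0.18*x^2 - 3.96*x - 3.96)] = (-(0.36*x + 3.96)*(0.72*x + 7.92)*(2.65*x + 2.53) + (2.862*x + 21.8988)*(0.18*x^2 + 3.96*x + 3.96))/(0.18*x^2 + 3.96*x + 3.96)^3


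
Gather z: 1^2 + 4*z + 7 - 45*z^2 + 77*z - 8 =-45*z^2 + 81*z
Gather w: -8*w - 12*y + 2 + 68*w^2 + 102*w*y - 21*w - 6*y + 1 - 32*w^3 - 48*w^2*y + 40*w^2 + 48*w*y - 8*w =-32*w^3 + w^2*(108 - 48*y) + w*(150*y - 37) - 18*y + 3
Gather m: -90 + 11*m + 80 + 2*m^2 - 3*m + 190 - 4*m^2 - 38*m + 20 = -2*m^2 - 30*m + 200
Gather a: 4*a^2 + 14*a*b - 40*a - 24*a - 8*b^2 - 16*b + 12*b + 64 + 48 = 4*a^2 + a*(14*b - 64) - 8*b^2 - 4*b + 112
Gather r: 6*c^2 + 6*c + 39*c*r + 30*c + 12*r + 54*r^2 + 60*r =6*c^2 + 36*c + 54*r^2 + r*(39*c + 72)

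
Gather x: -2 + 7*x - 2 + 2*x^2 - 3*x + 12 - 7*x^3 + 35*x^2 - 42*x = -7*x^3 + 37*x^2 - 38*x + 8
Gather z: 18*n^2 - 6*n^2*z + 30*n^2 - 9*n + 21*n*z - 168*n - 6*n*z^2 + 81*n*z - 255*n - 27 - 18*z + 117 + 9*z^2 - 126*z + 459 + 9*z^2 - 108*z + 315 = 48*n^2 - 432*n + z^2*(18 - 6*n) + z*(-6*n^2 + 102*n - 252) + 864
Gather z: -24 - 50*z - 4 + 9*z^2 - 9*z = 9*z^2 - 59*z - 28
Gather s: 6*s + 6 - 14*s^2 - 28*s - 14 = -14*s^2 - 22*s - 8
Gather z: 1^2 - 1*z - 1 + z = 0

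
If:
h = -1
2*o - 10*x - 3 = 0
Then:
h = -1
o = 5*x + 3/2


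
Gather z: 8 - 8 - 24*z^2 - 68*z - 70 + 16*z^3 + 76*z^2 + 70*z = 16*z^3 + 52*z^2 + 2*z - 70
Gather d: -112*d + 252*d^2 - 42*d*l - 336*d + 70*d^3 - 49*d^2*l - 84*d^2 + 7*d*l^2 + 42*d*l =70*d^3 + d^2*(168 - 49*l) + d*(7*l^2 - 448)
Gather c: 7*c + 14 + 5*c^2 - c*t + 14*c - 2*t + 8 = 5*c^2 + c*(21 - t) - 2*t + 22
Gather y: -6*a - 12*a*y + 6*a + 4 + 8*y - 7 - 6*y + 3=y*(2 - 12*a)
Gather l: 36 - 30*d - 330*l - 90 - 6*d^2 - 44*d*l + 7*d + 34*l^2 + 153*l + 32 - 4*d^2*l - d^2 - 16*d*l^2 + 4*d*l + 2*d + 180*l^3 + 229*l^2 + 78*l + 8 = -7*d^2 - 21*d + 180*l^3 + l^2*(263 - 16*d) + l*(-4*d^2 - 40*d - 99) - 14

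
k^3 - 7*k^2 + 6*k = k*(k - 6)*(k - 1)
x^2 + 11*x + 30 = (x + 5)*(x + 6)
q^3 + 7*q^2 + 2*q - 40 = (q - 2)*(q + 4)*(q + 5)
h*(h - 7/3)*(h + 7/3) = h^3 - 49*h/9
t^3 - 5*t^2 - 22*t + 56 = (t - 7)*(t - 2)*(t + 4)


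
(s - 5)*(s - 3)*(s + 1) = s^3 - 7*s^2 + 7*s + 15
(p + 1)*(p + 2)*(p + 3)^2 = p^4 + 9*p^3 + 29*p^2 + 39*p + 18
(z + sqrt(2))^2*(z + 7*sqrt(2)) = z^3 + 9*sqrt(2)*z^2 + 30*z + 14*sqrt(2)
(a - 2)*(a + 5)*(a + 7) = a^3 + 10*a^2 + 11*a - 70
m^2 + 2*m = m*(m + 2)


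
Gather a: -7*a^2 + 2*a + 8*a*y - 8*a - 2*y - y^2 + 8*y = -7*a^2 + a*(8*y - 6) - y^2 + 6*y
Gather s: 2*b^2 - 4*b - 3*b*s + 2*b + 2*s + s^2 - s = 2*b^2 - 2*b + s^2 + s*(1 - 3*b)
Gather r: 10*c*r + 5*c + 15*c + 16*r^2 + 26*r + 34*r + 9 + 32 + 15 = 20*c + 16*r^2 + r*(10*c + 60) + 56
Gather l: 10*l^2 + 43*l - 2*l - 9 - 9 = 10*l^2 + 41*l - 18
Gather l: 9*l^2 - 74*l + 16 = 9*l^2 - 74*l + 16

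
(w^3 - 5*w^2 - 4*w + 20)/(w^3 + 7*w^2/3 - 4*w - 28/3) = 3*(w - 5)/(3*w + 7)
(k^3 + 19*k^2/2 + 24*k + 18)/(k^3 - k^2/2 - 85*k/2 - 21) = (2*k^2 + 7*k + 6)/(2*k^2 - 13*k - 7)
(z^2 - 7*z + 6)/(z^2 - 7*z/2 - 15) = 2*(z - 1)/(2*z + 5)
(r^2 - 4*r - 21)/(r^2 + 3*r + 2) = (r^2 - 4*r - 21)/(r^2 + 3*r + 2)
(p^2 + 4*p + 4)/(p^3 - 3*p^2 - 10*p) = (p + 2)/(p*(p - 5))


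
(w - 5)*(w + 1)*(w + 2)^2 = w^4 - 17*w^2 - 36*w - 20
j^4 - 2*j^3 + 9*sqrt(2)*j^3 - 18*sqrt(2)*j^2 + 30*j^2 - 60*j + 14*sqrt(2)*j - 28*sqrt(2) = (j - 2)*(j + sqrt(2))^2*(j + 7*sqrt(2))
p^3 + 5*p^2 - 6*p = p*(p - 1)*(p + 6)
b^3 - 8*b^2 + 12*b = b*(b - 6)*(b - 2)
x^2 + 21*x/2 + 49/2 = (x + 7/2)*(x + 7)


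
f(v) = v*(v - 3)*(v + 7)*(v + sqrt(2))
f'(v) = v*(v - 3)*(v + 7) + v*(v - 3)*(v + sqrt(2)) + v*(v + 7)*(v + sqrt(2)) + (v - 3)*(v + 7)*(v + sqrt(2))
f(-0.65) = 11.51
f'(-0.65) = -3.99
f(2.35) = -53.76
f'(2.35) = 39.80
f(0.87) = -33.31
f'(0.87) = -41.47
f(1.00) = -38.63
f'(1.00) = -40.14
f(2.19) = -58.76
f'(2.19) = 23.01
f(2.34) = -54.15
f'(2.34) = 38.69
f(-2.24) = -46.14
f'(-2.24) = 75.58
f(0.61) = -22.46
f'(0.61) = -41.47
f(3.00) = 0.00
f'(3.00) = 132.43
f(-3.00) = -114.18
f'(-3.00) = 100.54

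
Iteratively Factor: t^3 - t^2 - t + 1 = (t - 1)*(t^2 - 1) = (t - 1)^2*(t + 1)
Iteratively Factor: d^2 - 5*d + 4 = (d - 1)*(d - 4)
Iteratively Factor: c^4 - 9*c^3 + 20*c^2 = (c - 5)*(c^3 - 4*c^2) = c*(c - 5)*(c^2 - 4*c) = c*(c - 5)*(c - 4)*(c)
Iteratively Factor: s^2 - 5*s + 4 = (s - 1)*(s - 4)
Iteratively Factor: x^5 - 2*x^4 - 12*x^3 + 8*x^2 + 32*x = (x - 2)*(x^4 - 12*x^2 - 16*x) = (x - 2)*(x + 2)*(x^3 - 2*x^2 - 8*x) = (x - 2)*(x + 2)^2*(x^2 - 4*x) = x*(x - 2)*(x + 2)^2*(x - 4)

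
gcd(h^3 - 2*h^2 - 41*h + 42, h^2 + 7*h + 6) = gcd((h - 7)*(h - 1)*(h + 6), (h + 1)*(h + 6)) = h + 6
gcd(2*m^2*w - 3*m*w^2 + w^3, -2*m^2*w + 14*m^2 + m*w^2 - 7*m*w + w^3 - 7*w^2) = -m + w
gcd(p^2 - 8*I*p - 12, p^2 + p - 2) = 1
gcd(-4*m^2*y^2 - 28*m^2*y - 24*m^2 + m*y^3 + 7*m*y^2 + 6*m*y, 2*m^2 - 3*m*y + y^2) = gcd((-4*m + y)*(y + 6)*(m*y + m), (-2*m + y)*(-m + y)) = 1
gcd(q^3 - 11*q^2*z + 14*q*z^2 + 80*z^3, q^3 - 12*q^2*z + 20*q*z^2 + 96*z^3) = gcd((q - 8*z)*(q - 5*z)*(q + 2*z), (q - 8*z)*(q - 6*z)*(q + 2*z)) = -q^2 + 6*q*z + 16*z^2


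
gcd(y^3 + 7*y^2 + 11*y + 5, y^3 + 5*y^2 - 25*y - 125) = y + 5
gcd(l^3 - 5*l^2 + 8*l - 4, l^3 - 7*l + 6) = l^2 - 3*l + 2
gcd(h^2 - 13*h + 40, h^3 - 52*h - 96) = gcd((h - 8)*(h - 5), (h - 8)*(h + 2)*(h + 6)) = h - 8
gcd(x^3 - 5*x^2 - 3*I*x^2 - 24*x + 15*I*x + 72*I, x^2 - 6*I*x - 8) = 1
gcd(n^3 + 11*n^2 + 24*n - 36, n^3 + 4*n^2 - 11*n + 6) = n^2 + 5*n - 6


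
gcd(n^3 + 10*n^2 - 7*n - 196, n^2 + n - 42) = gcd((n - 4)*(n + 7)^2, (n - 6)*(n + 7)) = n + 7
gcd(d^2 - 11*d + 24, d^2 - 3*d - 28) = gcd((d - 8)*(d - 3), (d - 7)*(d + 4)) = 1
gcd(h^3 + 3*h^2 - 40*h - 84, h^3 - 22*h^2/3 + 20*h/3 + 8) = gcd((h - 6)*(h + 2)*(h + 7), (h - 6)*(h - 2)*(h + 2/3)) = h - 6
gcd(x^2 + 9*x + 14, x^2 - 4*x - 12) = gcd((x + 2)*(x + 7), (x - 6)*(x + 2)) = x + 2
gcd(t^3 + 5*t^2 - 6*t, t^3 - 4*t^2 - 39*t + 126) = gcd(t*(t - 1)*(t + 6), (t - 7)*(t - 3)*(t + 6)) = t + 6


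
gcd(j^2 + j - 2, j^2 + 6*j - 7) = j - 1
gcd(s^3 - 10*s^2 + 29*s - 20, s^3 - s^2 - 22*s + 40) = s - 4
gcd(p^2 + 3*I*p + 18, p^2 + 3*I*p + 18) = p^2 + 3*I*p + 18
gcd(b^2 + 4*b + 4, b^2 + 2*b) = b + 2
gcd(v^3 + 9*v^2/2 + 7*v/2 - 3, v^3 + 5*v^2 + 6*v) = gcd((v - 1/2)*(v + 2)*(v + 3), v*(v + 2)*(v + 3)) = v^2 + 5*v + 6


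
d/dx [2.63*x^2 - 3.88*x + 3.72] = 5.26*x - 3.88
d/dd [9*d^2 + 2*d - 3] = 18*d + 2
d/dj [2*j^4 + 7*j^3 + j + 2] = 8*j^3 + 21*j^2 + 1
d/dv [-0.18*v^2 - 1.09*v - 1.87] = -0.36*v - 1.09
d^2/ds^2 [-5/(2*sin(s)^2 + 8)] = 5*(2*sin(s)^4 - 11*sin(s)^2 + 4)/(sin(s)^2 + 4)^3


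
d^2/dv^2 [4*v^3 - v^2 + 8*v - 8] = 24*v - 2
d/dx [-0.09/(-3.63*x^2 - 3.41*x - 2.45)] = (-0.6534*x - 0.3069)/(3.63*x^2 + 3.41*x + 2.45)^2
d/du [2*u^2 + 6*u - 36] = 4*u + 6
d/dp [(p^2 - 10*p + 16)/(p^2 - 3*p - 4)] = (7*p^2 - 40*p + 88)/(p^4 - 6*p^3 + p^2 + 24*p + 16)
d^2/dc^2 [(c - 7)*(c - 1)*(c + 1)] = 6*c - 14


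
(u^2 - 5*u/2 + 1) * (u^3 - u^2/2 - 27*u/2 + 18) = u^5 - 3*u^4 - 45*u^3/4 + 205*u^2/4 - 117*u/2 + 18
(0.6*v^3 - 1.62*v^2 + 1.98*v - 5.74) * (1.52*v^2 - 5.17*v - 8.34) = 0.912*v^5 - 5.5644*v^4 + 6.381*v^3 - 5.4506*v^2 + 13.1626*v + 47.8716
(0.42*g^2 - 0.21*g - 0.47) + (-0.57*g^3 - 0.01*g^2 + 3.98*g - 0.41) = -0.57*g^3 + 0.41*g^2 + 3.77*g - 0.88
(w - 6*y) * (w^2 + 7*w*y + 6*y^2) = w^3 + w^2*y - 36*w*y^2 - 36*y^3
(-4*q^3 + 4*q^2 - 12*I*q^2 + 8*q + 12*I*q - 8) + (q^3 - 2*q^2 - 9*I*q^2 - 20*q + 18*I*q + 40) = -3*q^3 + 2*q^2 - 21*I*q^2 - 12*q + 30*I*q + 32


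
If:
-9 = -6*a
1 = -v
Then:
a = 3/2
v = -1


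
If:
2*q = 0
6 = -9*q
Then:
No Solution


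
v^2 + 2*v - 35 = (v - 5)*(v + 7)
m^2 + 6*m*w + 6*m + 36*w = (m + 6)*(m + 6*w)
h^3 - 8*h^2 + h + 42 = (h - 7)*(h - 3)*(h + 2)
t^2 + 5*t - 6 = (t - 1)*(t + 6)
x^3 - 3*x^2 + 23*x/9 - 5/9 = (x - 5/3)*(x - 1)*(x - 1/3)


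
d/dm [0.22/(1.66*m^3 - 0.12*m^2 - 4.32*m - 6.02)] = (-1.0956*m^2 + 0.0528*m + 0.9504)/(-1.66*m^3 + 0.12*m^2 + 4.32*m + 6.02)^2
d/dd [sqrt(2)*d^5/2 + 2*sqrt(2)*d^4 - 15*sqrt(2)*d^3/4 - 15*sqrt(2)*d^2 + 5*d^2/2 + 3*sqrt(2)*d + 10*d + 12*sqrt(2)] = 5*sqrt(2)*d^4/2 + 8*sqrt(2)*d^3 - 45*sqrt(2)*d^2/4 - 30*sqrt(2)*d + 5*d + 3*sqrt(2) + 10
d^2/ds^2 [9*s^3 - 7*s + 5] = 54*s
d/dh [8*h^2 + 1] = 16*h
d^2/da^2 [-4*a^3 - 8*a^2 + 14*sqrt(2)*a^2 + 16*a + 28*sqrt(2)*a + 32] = -24*a - 16 + 28*sqrt(2)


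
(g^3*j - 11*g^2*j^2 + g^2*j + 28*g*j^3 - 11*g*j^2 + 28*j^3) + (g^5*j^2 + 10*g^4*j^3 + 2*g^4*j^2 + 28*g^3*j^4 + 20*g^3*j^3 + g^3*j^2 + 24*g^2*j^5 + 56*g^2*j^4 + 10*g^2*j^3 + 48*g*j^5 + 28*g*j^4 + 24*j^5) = g^5*j^2 + 10*g^4*j^3 + 2*g^4*j^2 + 28*g^3*j^4 + 20*g^3*j^3 + g^3*j^2 + g^3*j + 24*g^2*j^5 + 56*g^2*j^4 + 10*g^2*j^3 - 11*g^2*j^2 + g^2*j + 48*g*j^5 + 28*g*j^4 + 28*g*j^3 - 11*g*j^2 + 24*j^5 + 28*j^3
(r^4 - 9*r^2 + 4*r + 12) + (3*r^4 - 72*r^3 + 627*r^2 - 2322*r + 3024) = 4*r^4 - 72*r^3 + 618*r^2 - 2318*r + 3036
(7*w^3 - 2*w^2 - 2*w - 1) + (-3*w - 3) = 7*w^3 - 2*w^2 - 5*w - 4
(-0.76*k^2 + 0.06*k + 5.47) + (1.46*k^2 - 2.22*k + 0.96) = 0.7*k^2 - 2.16*k + 6.43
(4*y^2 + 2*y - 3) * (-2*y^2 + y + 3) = -8*y^4 + 20*y^2 + 3*y - 9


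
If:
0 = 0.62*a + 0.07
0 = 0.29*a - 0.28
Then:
No Solution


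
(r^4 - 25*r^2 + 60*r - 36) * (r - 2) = r^5 - 2*r^4 - 25*r^3 + 110*r^2 - 156*r + 72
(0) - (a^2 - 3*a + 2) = -a^2 + 3*a - 2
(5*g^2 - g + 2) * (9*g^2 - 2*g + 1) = 45*g^4 - 19*g^3 + 25*g^2 - 5*g + 2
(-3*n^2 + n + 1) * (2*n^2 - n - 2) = -6*n^4 + 5*n^3 + 7*n^2 - 3*n - 2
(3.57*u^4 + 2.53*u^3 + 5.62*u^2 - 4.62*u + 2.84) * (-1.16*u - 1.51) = -4.1412*u^5 - 8.3255*u^4 - 10.3395*u^3 - 3.127*u^2 + 3.6818*u - 4.2884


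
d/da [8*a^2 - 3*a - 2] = 16*a - 3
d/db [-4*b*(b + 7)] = -8*b - 28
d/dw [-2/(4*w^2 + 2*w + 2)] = (4*w + 1)/(2*w^2 + w + 1)^2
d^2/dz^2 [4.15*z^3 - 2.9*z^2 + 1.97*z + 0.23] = 24.9*z - 5.8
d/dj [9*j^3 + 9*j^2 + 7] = 9*j*(3*j + 2)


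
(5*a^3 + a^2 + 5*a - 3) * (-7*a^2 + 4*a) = -35*a^5 + 13*a^4 - 31*a^3 + 41*a^2 - 12*a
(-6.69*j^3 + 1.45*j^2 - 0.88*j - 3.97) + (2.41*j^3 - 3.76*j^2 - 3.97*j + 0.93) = -4.28*j^3 - 2.31*j^2 - 4.85*j - 3.04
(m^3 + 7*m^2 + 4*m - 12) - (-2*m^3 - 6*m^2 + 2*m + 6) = 3*m^3 + 13*m^2 + 2*m - 18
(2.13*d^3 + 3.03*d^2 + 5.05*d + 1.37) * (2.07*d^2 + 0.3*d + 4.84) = 4.4091*d^5 + 6.9111*d^4 + 21.6717*d^3 + 19.0161*d^2 + 24.853*d + 6.6308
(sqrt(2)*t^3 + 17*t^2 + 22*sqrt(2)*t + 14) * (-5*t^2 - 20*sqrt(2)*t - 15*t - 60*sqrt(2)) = -5*sqrt(2)*t^5 - 125*t^4 - 15*sqrt(2)*t^4 - 450*sqrt(2)*t^3 - 375*t^3 - 1350*sqrt(2)*t^2 - 950*t^2 - 2850*t - 280*sqrt(2)*t - 840*sqrt(2)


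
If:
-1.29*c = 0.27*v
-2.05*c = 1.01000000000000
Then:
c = -0.49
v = 2.35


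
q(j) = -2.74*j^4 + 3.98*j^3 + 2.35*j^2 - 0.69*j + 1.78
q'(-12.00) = 20601.15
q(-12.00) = -63345.62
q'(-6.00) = 2768.31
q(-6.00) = -4320.20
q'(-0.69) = 5.35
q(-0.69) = 1.45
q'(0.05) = -0.43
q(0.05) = 1.75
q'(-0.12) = -1.06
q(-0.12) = 1.89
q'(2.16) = -45.28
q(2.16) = -8.28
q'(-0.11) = -1.05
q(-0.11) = 1.88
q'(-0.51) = 1.47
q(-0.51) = 2.03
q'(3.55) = -323.87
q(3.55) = -228.17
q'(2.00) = -31.21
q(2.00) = -2.20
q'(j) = -10.96*j^3 + 11.94*j^2 + 4.7*j - 0.69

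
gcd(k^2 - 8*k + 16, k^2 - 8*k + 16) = k^2 - 8*k + 16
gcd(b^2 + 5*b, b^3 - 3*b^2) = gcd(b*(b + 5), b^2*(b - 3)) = b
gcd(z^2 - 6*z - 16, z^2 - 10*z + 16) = z - 8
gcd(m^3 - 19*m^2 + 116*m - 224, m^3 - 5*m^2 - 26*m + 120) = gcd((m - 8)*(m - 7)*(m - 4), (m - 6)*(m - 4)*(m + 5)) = m - 4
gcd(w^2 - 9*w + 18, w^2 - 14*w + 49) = 1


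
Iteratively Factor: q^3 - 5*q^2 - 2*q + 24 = (q + 2)*(q^2 - 7*q + 12) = (q - 4)*(q + 2)*(q - 3)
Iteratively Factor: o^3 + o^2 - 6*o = (o)*(o^2 + o - 6) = o*(o - 2)*(o + 3)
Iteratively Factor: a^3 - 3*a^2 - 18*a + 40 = (a - 5)*(a^2 + 2*a - 8) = (a - 5)*(a + 4)*(a - 2)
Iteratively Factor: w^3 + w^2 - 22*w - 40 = (w + 4)*(w^2 - 3*w - 10) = (w - 5)*(w + 4)*(w + 2)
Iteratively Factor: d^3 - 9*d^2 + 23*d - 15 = (d - 3)*(d^2 - 6*d + 5) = (d - 3)*(d - 1)*(d - 5)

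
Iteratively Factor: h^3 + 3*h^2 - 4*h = (h)*(h^2 + 3*h - 4) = h*(h + 4)*(h - 1)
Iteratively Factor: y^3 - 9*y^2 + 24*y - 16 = (y - 4)*(y^2 - 5*y + 4) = (y - 4)^2*(y - 1)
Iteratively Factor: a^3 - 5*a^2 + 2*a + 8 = (a - 2)*(a^2 - 3*a - 4) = (a - 4)*(a - 2)*(a + 1)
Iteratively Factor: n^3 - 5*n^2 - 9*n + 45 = (n + 3)*(n^2 - 8*n + 15) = (n - 3)*(n + 3)*(n - 5)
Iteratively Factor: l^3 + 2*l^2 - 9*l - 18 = (l + 3)*(l^2 - l - 6) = (l - 3)*(l + 3)*(l + 2)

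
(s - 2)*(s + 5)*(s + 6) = s^3 + 9*s^2 + 8*s - 60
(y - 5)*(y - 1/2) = y^2 - 11*y/2 + 5/2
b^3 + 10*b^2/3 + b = b*(b + 1/3)*(b + 3)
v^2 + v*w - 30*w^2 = (v - 5*w)*(v + 6*w)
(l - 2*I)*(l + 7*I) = l^2 + 5*I*l + 14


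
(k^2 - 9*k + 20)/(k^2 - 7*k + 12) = (k - 5)/(k - 3)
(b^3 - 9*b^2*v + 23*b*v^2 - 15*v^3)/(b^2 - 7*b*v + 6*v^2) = (-b^2 + 8*b*v - 15*v^2)/(-b + 6*v)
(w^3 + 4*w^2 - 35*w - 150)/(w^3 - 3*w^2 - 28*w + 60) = (w + 5)/(w - 2)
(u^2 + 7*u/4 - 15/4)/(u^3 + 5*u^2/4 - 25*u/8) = 2*(u + 3)/(u*(2*u + 5))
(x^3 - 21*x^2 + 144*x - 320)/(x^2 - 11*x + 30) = (x^2 - 16*x + 64)/(x - 6)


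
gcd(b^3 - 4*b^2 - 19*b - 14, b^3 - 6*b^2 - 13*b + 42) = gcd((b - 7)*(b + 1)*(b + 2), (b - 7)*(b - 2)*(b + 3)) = b - 7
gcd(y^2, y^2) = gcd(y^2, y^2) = y^2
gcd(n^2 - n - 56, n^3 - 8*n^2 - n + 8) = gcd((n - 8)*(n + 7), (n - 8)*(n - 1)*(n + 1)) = n - 8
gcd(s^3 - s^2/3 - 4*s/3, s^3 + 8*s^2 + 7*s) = s^2 + s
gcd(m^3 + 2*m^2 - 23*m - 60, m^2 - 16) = m + 4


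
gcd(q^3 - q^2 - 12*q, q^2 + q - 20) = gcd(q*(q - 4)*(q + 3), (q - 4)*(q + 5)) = q - 4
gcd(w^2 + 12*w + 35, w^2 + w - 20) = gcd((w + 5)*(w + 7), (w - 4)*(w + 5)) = w + 5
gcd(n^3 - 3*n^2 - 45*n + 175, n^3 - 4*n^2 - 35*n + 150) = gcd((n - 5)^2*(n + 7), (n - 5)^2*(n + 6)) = n^2 - 10*n + 25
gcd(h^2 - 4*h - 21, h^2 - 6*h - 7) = h - 7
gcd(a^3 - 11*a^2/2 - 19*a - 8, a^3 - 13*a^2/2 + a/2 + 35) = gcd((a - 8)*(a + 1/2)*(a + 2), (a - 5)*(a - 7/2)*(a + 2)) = a + 2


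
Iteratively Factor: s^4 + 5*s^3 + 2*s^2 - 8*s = (s + 2)*(s^3 + 3*s^2 - 4*s) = (s + 2)*(s + 4)*(s^2 - s) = s*(s + 2)*(s + 4)*(s - 1)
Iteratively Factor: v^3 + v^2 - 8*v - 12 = (v + 2)*(v^2 - v - 6) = (v + 2)^2*(v - 3)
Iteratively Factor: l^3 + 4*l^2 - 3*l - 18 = (l + 3)*(l^2 + l - 6) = (l + 3)^2*(l - 2)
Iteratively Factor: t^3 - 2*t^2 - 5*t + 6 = (t - 3)*(t^2 + t - 2) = (t - 3)*(t - 1)*(t + 2)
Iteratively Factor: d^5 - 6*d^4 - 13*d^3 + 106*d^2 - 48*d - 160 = (d - 2)*(d^4 - 4*d^3 - 21*d^2 + 64*d + 80) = (d - 5)*(d - 2)*(d^3 + d^2 - 16*d - 16) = (d - 5)*(d - 2)*(d + 1)*(d^2 - 16) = (d - 5)*(d - 2)*(d + 1)*(d + 4)*(d - 4)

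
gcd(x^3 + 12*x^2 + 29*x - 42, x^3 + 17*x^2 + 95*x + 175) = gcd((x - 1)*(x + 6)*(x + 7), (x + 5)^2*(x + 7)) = x + 7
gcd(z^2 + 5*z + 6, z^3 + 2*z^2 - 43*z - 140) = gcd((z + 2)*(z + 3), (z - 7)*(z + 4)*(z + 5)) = 1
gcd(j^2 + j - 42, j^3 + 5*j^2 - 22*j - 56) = j + 7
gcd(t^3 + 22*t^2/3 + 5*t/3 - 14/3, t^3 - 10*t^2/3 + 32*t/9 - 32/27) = t - 2/3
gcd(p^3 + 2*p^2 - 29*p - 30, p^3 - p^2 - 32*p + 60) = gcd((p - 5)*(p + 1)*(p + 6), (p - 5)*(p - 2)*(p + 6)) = p^2 + p - 30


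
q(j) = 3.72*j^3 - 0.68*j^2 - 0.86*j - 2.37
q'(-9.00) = 915.34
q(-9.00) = -2761.59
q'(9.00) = 890.86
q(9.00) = 2646.69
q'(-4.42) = 223.18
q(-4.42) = -333.08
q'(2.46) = 63.33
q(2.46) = 46.78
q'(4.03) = 174.91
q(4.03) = 226.60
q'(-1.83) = 39.00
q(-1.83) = -25.87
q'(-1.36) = 21.63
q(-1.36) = -11.82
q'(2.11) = 45.96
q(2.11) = 27.73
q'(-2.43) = 68.34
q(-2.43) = -57.67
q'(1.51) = 22.53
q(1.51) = 7.59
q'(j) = 11.16*j^2 - 1.36*j - 0.86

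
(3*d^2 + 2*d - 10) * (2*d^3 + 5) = 6*d^5 + 4*d^4 - 20*d^3 + 15*d^2 + 10*d - 50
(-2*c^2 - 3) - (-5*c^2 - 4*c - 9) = 3*c^2 + 4*c + 6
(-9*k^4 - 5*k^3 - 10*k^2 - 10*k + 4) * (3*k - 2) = -27*k^5 + 3*k^4 - 20*k^3 - 10*k^2 + 32*k - 8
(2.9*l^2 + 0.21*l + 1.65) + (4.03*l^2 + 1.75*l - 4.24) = 6.93*l^2 + 1.96*l - 2.59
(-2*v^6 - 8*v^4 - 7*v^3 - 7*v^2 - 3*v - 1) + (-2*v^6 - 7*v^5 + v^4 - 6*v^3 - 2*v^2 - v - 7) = -4*v^6 - 7*v^5 - 7*v^4 - 13*v^3 - 9*v^2 - 4*v - 8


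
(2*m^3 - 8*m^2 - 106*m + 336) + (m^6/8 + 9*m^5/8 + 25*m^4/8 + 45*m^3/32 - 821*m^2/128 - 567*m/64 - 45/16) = m^6/8 + 9*m^5/8 + 25*m^4/8 + 109*m^3/32 - 1845*m^2/128 - 7351*m/64 + 5331/16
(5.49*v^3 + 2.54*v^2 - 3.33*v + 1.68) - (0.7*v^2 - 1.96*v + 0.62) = 5.49*v^3 + 1.84*v^2 - 1.37*v + 1.06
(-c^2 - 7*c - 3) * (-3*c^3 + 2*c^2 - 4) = 3*c^5 + 19*c^4 - 5*c^3 - 2*c^2 + 28*c + 12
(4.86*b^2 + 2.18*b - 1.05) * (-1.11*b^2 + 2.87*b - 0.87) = -5.3946*b^4 + 11.5284*b^3 + 3.1939*b^2 - 4.9101*b + 0.9135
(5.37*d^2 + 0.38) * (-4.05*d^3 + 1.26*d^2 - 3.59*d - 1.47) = -21.7485*d^5 + 6.7662*d^4 - 20.8173*d^3 - 7.4151*d^2 - 1.3642*d - 0.5586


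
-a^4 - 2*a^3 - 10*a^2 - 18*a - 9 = (a - 3*I)*(a + 3*I)*(I*a + I)^2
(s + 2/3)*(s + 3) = s^2 + 11*s/3 + 2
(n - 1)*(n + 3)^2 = n^3 + 5*n^2 + 3*n - 9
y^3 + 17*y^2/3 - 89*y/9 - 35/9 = (y - 5/3)*(y + 1/3)*(y + 7)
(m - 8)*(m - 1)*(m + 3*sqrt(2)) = m^3 - 9*m^2 + 3*sqrt(2)*m^2 - 27*sqrt(2)*m + 8*m + 24*sqrt(2)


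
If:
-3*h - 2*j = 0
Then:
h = -2*j/3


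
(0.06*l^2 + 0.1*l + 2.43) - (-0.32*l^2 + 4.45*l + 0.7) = 0.38*l^2 - 4.35*l + 1.73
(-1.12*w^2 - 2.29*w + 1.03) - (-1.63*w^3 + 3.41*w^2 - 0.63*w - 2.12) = 1.63*w^3 - 4.53*w^2 - 1.66*w + 3.15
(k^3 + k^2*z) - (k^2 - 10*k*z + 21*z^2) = k^3 + k^2*z - k^2 + 10*k*z - 21*z^2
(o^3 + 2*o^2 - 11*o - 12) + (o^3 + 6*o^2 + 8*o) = 2*o^3 + 8*o^2 - 3*o - 12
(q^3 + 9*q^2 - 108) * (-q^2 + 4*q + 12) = -q^5 - 5*q^4 + 48*q^3 + 216*q^2 - 432*q - 1296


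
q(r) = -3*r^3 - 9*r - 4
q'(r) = -9*r^2 - 9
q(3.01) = -112.90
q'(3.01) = -90.54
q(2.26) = -58.97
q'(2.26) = -54.97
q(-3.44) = 149.08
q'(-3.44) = -115.50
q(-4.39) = 289.32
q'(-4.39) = -182.45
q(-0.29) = -1.32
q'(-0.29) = -9.76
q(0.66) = -10.80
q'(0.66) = -12.92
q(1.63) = -31.66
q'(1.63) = -32.91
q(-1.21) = 12.20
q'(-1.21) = -22.18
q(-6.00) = 698.00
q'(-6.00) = -333.00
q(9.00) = -2272.00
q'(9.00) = -738.00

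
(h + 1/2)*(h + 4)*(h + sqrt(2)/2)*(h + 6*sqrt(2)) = h^4 + 9*h^3/2 + 13*sqrt(2)*h^3/2 + 8*h^2 + 117*sqrt(2)*h^2/4 + 13*sqrt(2)*h + 27*h + 12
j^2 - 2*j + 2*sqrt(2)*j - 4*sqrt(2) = (j - 2)*(j + 2*sqrt(2))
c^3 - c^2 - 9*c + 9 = (c - 3)*(c - 1)*(c + 3)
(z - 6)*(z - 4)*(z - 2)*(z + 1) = z^4 - 11*z^3 + 32*z^2 - 4*z - 48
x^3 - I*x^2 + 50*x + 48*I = (x - 8*I)*(x + I)*(x + 6*I)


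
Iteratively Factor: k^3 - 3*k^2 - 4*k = (k)*(k^2 - 3*k - 4) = k*(k + 1)*(k - 4)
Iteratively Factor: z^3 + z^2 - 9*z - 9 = (z - 3)*(z^2 + 4*z + 3) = (z - 3)*(z + 3)*(z + 1)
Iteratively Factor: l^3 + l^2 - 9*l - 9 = (l + 1)*(l^2 - 9) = (l - 3)*(l + 1)*(l + 3)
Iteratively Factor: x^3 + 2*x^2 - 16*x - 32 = (x - 4)*(x^2 + 6*x + 8) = (x - 4)*(x + 2)*(x + 4)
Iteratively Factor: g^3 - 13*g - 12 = (g + 3)*(g^2 - 3*g - 4) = (g - 4)*(g + 3)*(g + 1)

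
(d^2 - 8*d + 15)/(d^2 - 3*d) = (d - 5)/d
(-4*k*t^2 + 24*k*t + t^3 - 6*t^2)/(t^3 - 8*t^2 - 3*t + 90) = t*(-4*k + t)/(t^2 - 2*t - 15)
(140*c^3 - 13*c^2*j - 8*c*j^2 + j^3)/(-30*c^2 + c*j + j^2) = (-28*c^2 - 3*c*j + j^2)/(6*c + j)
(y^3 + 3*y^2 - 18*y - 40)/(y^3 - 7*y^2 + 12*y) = (y^2 + 7*y + 10)/(y*(y - 3))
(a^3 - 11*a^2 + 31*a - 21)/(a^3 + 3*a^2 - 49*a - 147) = (a^2 - 4*a + 3)/(a^2 + 10*a + 21)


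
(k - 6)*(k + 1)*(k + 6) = k^3 + k^2 - 36*k - 36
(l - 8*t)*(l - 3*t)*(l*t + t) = l^3*t - 11*l^2*t^2 + l^2*t + 24*l*t^3 - 11*l*t^2 + 24*t^3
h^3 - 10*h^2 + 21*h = h*(h - 7)*(h - 3)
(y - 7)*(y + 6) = y^2 - y - 42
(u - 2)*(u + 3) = u^2 + u - 6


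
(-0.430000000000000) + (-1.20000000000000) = -1.63000000000000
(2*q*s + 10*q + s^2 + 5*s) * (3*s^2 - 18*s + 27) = 6*q*s^3 - 6*q*s^2 - 126*q*s + 270*q + 3*s^4 - 3*s^3 - 63*s^2 + 135*s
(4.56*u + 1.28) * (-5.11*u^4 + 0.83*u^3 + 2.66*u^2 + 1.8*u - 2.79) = -23.3016*u^5 - 2.756*u^4 + 13.192*u^3 + 11.6128*u^2 - 10.4184*u - 3.5712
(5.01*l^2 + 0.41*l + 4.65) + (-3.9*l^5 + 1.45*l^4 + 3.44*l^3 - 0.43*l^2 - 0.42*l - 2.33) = -3.9*l^5 + 1.45*l^4 + 3.44*l^3 + 4.58*l^2 - 0.01*l + 2.32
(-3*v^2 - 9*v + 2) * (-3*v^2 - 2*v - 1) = 9*v^4 + 33*v^3 + 15*v^2 + 5*v - 2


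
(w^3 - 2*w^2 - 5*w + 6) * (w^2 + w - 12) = w^5 - w^4 - 19*w^3 + 25*w^2 + 66*w - 72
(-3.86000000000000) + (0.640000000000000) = -3.22000000000000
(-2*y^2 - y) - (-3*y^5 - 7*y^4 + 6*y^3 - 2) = 3*y^5 + 7*y^4 - 6*y^3 - 2*y^2 - y + 2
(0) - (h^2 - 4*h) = -h^2 + 4*h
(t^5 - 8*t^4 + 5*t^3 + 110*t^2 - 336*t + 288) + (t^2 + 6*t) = t^5 - 8*t^4 + 5*t^3 + 111*t^2 - 330*t + 288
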